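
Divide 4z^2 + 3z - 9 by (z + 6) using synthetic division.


Synthetic division with c = -6. Coefficients: 4, 3, -9
Bring down 4.
  4 * -6 = -24; -24 + 3 = -21
  -21 * -6 = 126; 126 - 9 = 117
Quotient: 4z - 21, Remainder: 117


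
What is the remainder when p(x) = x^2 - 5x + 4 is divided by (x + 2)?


By the Remainder Theorem, the remainder equals p(-2):
  1*(-2)^2 = 4
  -5*(-2)^1 = 10
  constant: 4
Sum: 4 + 10 + 4 = 18


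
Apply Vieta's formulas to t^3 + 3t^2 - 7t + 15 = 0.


Monic cubic t^3+bt^2+ct+d=0: sum=-b, pairwise sum=c, product=-d.
b=3, c=-7, d=15
r1+r2+r3 = -3
r1r2+r1r3+r2r3 = -7
r1r2r3 = -15


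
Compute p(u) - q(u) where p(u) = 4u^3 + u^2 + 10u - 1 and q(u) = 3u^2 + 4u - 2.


Distribute the minus sign:
  (4u^3 + u^2 + 10u - 1)
- (3u^2 + 4u - 2)
Negate second polynomial: -3u^2 - 4u + 2
Add: 4u^3 - 2u^2 + 6u + 1


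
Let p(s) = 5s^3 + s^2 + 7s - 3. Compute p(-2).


Using direct substitution:
  5 * (-2)^3 = -40
  1 * (-2)^2 = 4
  7 * (-2)^1 = -14
  constant: -3
Sum = -40 + 4 - 14 - 3 = -53


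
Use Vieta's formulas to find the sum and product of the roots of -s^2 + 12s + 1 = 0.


For as^2+bs+c=0: sum = -b/a, product = c/a.
a=-1, b=12, c=1
Sum = -(12)/-1 = 12
Product = (1)/-1 = -1


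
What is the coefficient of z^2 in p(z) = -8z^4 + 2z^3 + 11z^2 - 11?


Read off the coefficient of z^2: 11


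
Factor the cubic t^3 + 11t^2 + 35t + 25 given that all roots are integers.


Try integer roots (divisors of 25). t=-5: p(-5)=0.
Divide out (t + 5): quotient is t^2 + 6t + 5.
Factor the quadratic: (t + 5)(t + 1)
Result: (t + 5)(t + 5)(t + 1)


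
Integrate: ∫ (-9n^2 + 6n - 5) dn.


Reverse power rule on each term:
  ∫ -9n^2 dn = -3n^3
  ∫ 6n dn = 3n^2
  ∫ -5 dn = -5n
F(n) = -3n^3 + 3n^2 - 5n + C


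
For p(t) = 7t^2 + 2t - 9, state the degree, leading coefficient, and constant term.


Highest power of t is 2, with coefficient 7. Constant term is -9.
Degree = 2, leading coefficient = 7, constant term = -9


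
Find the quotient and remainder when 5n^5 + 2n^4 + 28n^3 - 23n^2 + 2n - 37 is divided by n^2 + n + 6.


(5n^5 + 2n^4 + 28n^3 - 23n^2 + 2n - 37) / (n^2 + n + 6)
Step 1: 5n^3 * (n^2 + n + 6) = 5n^5 + 5n^4 + 30n^3; subtract.
Step 2: -3n^2 * (n^2 + n + 6) = -3n^4 - 3n^3 - 18n^2; subtract.
Step 3: n * (n^2 + n + 6) = n^3 + n^2 + 6n; subtract.
Step 4: -6 * (n^2 + n + 6) = -6n^2 - 6n - 36; subtract.
Quotient: 5n^3 - 3n^2 + n - 6, Remainder: 2n - 1


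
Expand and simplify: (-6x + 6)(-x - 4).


Distribute each term of the first polynomial:
  (-6x)(-x - 4) = 6x^2 + 24x
  (6)(-x - 4) = -6x - 24
Sum: 6x^2 + 18x - 24


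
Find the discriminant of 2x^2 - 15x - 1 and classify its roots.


D = b^2 - 4ac = (-15)^2 - 4(2)(-1) = 225 + 8 = 233
Since D > 0: two distinct irrational roots


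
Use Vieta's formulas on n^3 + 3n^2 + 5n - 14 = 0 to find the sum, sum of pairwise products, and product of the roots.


Monic cubic n^3+bn^2+cn+d=0: sum=-b, pairwise sum=c, product=-d.
b=3, c=5, d=-14
r1+r2+r3 = -3
r1r2+r1r3+r2r3 = 5
r1r2r3 = 14


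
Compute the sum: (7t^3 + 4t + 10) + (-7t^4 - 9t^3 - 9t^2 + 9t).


Align terms by degree and add:
  7t^3 + 4t + 10
  -7t^4 - 9t^3 - 9t^2 + 9t
= -7t^4 - 2t^3 - 9t^2 + 13t + 10


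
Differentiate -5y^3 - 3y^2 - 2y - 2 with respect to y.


Apply the power rule term by term:
  d/dy(-5y^3) = -15y^2
  d/dy(-3y^2) = -6y
  d/dy(-2y) = -2
  d/dy(-2) = 0
p'(y) = -15y^2 - 6y - 2


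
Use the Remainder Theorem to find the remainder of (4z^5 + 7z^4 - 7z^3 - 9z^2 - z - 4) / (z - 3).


By the Remainder Theorem, the remainder equals p(3):
  4*(3)^5 = 972
  7*(3)^4 = 567
  -7*(3)^3 = -189
  -9*(3)^2 = -81
  -1*(3)^1 = -3
  constant: -4
Sum: 972 + 567 - 189 - 81 - 3 - 4 = 1262


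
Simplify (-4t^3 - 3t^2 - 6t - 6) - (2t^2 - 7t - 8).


Distribute the minus sign:
  (-4t^3 - 3t^2 - 6t - 6)
- (2t^2 - 7t - 8)
Negate second polynomial: -2t^2 + 7t + 8
Add: -4t^3 - 5t^2 + t + 2


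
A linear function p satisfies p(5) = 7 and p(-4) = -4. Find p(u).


p(u) = mu + b. Using p(5)=7, p(-4)=-4:
m = (7 + 4)/(5 + 4) = 11/9 = 11/9
b = 7 - m*(5) = 7 - 55/9 = 8/9
p(u) = (11/9)u + (8/9)


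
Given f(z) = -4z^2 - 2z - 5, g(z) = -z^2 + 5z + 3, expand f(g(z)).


Substitute g(z) into f:
f(g(z)) = -4*(-z^2 + 5z + 3)^2 + (-2)*(-z^2 + 5z + 3) + (-5)
(-z^2 + 5z + 3)^2 = z^4 - 10z^3 + 19z^2 + 30z + 9
Expand and combine: -4z^4 + 40z^3 - 74z^2 - 130z - 47


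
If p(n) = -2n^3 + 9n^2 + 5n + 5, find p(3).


Using direct substitution:
  -2 * (3)^3 = -54
  9 * (3)^2 = 81
  5 * (3)^1 = 15
  constant: 5
Sum = -54 + 81 + 15 + 5 = 47


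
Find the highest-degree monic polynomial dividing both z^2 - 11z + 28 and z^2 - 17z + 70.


Factor each:
  z^2 - 11z + 28 = (z - 7)(z - 4)
  z^2 - 17z + 70 = (z - 7)(z - 10)
Common monic factor: z - 7


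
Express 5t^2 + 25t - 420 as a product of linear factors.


Roots satisfy r1 + r2 = -b/a = -5 and r1*r2 = c/a = -84.
So r1 = 7, r2 = -12.
5t^2 + 25t - 420 = 5(t - r1)(t - r2) = 5(t - 7)(t + 12)


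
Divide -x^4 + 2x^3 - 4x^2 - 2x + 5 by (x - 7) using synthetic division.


Synthetic division with c = 7. Coefficients: -1, 2, -4, -2, 5
Bring down -1.
  -1 * 7 = -7; -7 + 2 = -5
  -5 * 7 = -35; -35 - 4 = -39
  -39 * 7 = -273; -273 - 2 = -275
  -275 * 7 = -1925; -1925 + 5 = -1920
Quotient: -x^3 - 5x^2 - 39x - 275, Remainder: -1920


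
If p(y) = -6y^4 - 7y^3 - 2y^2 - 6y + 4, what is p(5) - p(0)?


p(5) = -4701
p(0) = 4
p(5) - p(0) = -4701 - 4 = -4705


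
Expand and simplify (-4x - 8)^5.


Expand (-4x - 8)^5 by repeated multiplication:
  (-4x - 8)^2 = 16x^2 + 64x + 64
  (-4x - 8)^3 = -64x^3 - 384x^2 - 768x - 512
  (-4x - 8)^4 = 256x^4 + 2048x^3 + 6144x^2 + 8192x + 4096
= -1024x^5 - 10240x^4 - 40960x^3 - 81920x^2 - 81920x - 32768


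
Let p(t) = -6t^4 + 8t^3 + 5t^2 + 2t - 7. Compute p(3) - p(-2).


p(3) = -226
p(-2) = -151
p(3) - p(-2) = -226 + 151 = -75


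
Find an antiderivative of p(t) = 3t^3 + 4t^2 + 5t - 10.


Reverse power rule on each term:
  ∫ 3t^3 dt = (3/4)t^4
  ∫ 4t^2 dt = (4/3)t^3
  ∫ 5t dt = (5/2)t^2
  ∫ -10 dt = -10t
F(t) = (3/4)t^4 + (4/3)t^3 + (5/2)t^2 - 10t + C


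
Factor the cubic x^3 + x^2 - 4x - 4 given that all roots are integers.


Try integer roots (divisors of -4). x=-2: p(-2)=0.
Divide out (x + 2): quotient is x^2 - x - 2.
Factor the quadratic: (x + 1)(x - 2)
Result: (x + 2)(x + 1)(x - 2)


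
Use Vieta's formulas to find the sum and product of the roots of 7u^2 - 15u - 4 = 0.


For au^2+bu+c=0: sum = -b/a, product = c/a.
a=7, b=-15, c=-4
Sum = -(-15)/7 = 15/7
Product = (-4)/7 = -4/7


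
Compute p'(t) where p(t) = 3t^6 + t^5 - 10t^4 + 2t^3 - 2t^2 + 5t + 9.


Apply the power rule term by term:
  d/dt(3t^6) = 18t^5
  d/dt(t^5) = 5t^4
  d/dt(-10t^4) = -40t^3
  d/dt(2t^3) = 6t^2
  d/dt(-2t^2) = -4t
  d/dt(5t) = 5
  d/dt(9) = 0
p'(t) = 18t^5 + 5t^4 - 40t^3 + 6t^2 - 4t + 5


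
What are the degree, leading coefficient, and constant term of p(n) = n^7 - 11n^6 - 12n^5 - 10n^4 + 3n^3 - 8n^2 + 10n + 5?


Highest power of n is 7, with coefficient 1. Constant term is 5.
Degree = 7, leading coefficient = 1, constant term = 5


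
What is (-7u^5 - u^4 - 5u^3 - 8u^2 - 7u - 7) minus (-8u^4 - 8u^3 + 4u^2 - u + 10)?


Distribute the minus sign:
  (-7u^5 - u^4 - 5u^3 - 8u^2 - 7u - 7)
- (-8u^4 - 8u^3 + 4u^2 - u + 10)
Negate second polynomial: 8u^4 + 8u^3 - 4u^2 + u - 10
Add: -7u^5 + 7u^4 + 3u^3 - 12u^2 - 6u - 17


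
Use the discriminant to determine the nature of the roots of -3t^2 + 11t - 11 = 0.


D = b^2 - 4ac = (11)^2 - 4(-3)(-11) = 121 - 132 = -11
Since D < 0: two complex conjugate roots (no real roots)


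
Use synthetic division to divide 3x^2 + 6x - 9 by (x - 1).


Synthetic division with c = 1. Coefficients: 3, 6, -9
Bring down 3.
  3 * 1 = 3; 3 + 6 = 9
  9 * 1 = 9; 9 - 9 = 0
Quotient: 3x + 9, Remainder: 0


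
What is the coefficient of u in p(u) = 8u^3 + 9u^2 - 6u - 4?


Read off the coefficient of u: -6


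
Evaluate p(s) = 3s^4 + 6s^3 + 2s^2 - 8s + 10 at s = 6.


Using direct substitution:
  3 * (6)^4 = 3888
  6 * (6)^3 = 1296
  2 * (6)^2 = 72
  -8 * (6)^1 = -48
  constant: 10
Sum = 3888 + 1296 + 72 - 48 + 10 = 5218


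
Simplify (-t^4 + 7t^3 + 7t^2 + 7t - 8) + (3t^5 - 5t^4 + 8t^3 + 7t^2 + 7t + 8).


Align terms by degree and add:
  -t^4 + 7t^3 + 7t^2 + 7t - 8
+ 3t^5 - 5t^4 + 8t^3 + 7t^2 + 7t + 8
= 3t^5 - 6t^4 + 15t^3 + 14t^2 + 14t


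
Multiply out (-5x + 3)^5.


Expand (-5x + 3)^5 by repeated multiplication:
  (-5x + 3)^2 = 25x^2 - 30x + 9
  (-5x + 3)^3 = -125x^3 + 225x^2 - 135x + 27
  (-5x + 3)^4 = 625x^4 - 1500x^3 + 1350x^2 - 540x + 81
= -3125x^5 + 9375x^4 - 11250x^3 + 6750x^2 - 2025x + 243


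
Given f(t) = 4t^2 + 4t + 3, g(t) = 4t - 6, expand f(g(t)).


Substitute g(t) into f:
f(g(t)) = 4*(4t - 6)^2 + 4*(4t - 6) + 3
(4t - 6)^2 = 16t^2 - 48t + 36
Expand and combine: 64t^2 - 176t + 123


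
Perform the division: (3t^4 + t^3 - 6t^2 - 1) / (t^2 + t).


(3t^4 + t^3 - 6t^2 - 1) / (t^2 + t)
Step 1: 3t^2 * (t^2 + t) = 3t^4 + 3t^3; subtract.
Step 2: -2t * (t^2 + t) = -2t^3 - 2t^2; subtract.
Step 3: -4 * (t^2 + t) = -4t^2 - 4t; subtract.
Quotient: 3t^2 - 2t - 4, Remainder: 4t - 1


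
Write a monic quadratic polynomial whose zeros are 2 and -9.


p(x) = (x - 2)(x + 9)
Expand: x^2 + 7x - 18


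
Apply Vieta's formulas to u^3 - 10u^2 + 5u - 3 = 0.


Monic cubic u^3+bu^2+cu+d=0: sum=-b, pairwise sum=c, product=-d.
b=-10, c=5, d=-3
r1+r2+r3 = 10
r1r2+r1r3+r2r3 = 5
r1r2r3 = 3


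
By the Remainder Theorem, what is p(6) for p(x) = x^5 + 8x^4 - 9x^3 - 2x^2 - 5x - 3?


By the Remainder Theorem, the remainder equals p(6):
  1*(6)^5 = 7776
  8*(6)^4 = 10368
  -9*(6)^3 = -1944
  -2*(6)^2 = -72
  -5*(6)^1 = -30
  constant: -3
Sum: 7776 + 10368 - 1944 - 72 - 30 - 3 = 16095


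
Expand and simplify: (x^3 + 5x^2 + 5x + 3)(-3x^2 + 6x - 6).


Distribute each term of the first polynomial:
  (x^3)(-3x^2 + 6x - 6) = -3x^5 + 6x^4 - 6x^3
  (5x^2)(-3x^2 + 6x - 6) = -15x^4 + 30x^3 - 30x^2
  (5x)(-3x^2 + 6x - 6) = -15x^3 + 30x^2 - 30x
  (3)(-3x^2 + 6x - 6) = -9x^2 + 18x - 18
Sum: -3x^5 - 9x^4 + 9x^3 - 9x^2 - 12x - 18


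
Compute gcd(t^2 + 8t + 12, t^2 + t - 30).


Factor each:
  t^2 + 8t + 12 = (t + 6)(t + 2)
  t^2 + t - 30 = (t + 6)(t - 5)
Common monic factor: t + 6


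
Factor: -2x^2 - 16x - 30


Roots satisfy r1 + r2 = -b/a = -8 and r1*r2 = c/a = 15.
So r1 = -3, r2 = -5.
-2x^2 - 16x - 30 = -2(x - r1)(x - r2) = -2(x + 3)(x + 5)


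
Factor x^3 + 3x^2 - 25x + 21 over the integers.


Try integer roots (divisors of 21). x=1: p(1)=0.
Divide out (x - 1): quotient is x^2 + 4x - 21.
Factor the quadratic: (x - 3)(x + 7)
Result: (x - 1)(x - 3)(x + 7)


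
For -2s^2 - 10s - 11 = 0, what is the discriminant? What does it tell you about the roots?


D = b^2 - 4ac = (-10)^2 - 4(-2)(-11) = 100 - 88 = 12
Since D > 0: two distinct irrational roots


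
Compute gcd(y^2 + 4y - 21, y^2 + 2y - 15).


Factor each:
  y^2 + 4y - 21 = (y - 3)(y + 7)
  y^2 + 2y - 15 = (y - 3)(y + 5)
Common monic factor: y - 3


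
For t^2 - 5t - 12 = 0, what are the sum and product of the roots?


For at^2+bt+c=0: sum = -b/a, product = c/a.
a=1, b=-5, c=-12
Sum = -(-5)/1 = 5
Product = (-12)/1 = -12


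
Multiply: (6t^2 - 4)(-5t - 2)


Distribute each term of the first polynomial:
  (6t^2)(-5t - 2) = -30t^3 - 12t^2
  (-4)(-5t - 2) = 20t + 8
Sum: -30t^3 - 12t^2 + 20t + 8


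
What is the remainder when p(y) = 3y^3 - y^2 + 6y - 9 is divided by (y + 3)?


By the Remainder Theorem, the remainder equals p(-3):
  3*(-3)^3 = -81
  -1*(-3)^2 = -9
  6*(-3)^1 = -18
  constant: -9
Sum: -81 - 9 - 18 - 9 = -117


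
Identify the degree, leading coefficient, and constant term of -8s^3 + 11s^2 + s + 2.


Highest power of s is 3, with coefficient -8. Constant term is 2.
Degree = 3, leading coefficient = -8, constant term = 2


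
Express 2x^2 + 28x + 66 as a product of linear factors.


Roots satisfy r1 + r2 = -b/a = -14 and r1*r2 = c/a = 33.
So r1 = -3, r2 = -11.
2x^2 + 28x + 66 = 2(x - r1)(x - r2) = 2(x + 3)(x + 11)


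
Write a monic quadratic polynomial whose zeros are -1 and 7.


p(n) = (n + 1)(n - 7)
Expand: n^2 - 6n - 7


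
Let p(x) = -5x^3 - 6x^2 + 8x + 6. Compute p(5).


Using direct substitution:
  -5 * (5)^3 = -625
  -6 * (5)^2 = -150
  8 * (5)^1 = 40
  constant: 6
Sum = -625 - 150 + 40 + 6 = -729


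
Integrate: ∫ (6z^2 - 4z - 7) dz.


Reverse power rule on each term:
  ∫ 6z^2 dz = 2z^3
  ∫ -4z dz = -2z^2
  ∫ -7 dz = -7z
F(z) = 2z^3 - 2z^2 - 7z + C


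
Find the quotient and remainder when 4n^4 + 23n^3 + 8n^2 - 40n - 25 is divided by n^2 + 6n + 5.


(4n^4 + 23n^3 + 8n^2 - 40n - 25) / (n^2 + 6n + 5)
Step 1: 4n^2 * (n^2 + 6n + 5) = 4n^4 + 24n^3 + 20n^2; subtract.
Step 2: -n * (n^2 + 6n + 5) = -n^3 - 6n^2 - 5n; subtract.
Step 3: -6 * (n^2 + 6n + 5) = -6n^2 - 36n - 30; subtract.
Quotient: 4n^2 - n - 6, Remainder: n + 5


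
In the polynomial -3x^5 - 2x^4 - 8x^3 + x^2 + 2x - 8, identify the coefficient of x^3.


Read off the coefficient of x^3: -8


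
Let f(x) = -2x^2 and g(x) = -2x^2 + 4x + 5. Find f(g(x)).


Substitute g(x) into f:
f(g(x)) = -2*(-2x^2 + 4x + 5)^2
(-2x^2 + 4x + 5)^2 = 4x^4 - 16x^3 - 4x^2 + 40x + 25
Expand and combine: -8x^4 + 32x^3 + 8x^2 - 80x - 50


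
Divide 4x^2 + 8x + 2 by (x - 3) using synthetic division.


Synthetic division with c = 3. Coefficients: 4, 8, 2
Bring down 4.
  4 * 3 = 12; 12 + 8 = 20
  20 * 3 = 60; 60 + 2 = 62
Quotient: 4x + 20, Remainder: 62


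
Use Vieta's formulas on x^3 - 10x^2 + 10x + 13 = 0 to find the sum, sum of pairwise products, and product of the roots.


Monic cubic x^3+bx^2+cx+d=0: sum=-b, pairwise sum=c, product=-d.
b=-10, c=10, d=13
r1+r2+r3 = 10
r1r2+r1r3+r2r3 = 10
r1r2r3 = -13


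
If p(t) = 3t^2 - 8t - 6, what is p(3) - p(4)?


p(3) = -3
p(4) = 10
p(3) - p(4) = -3 - 10 = -13


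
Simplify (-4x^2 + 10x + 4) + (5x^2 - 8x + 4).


Align terms by degree and add:
  -4x^2 + 10x + 4
+ 5x^2 - 8x + 4
= x^2 + 2x + 8


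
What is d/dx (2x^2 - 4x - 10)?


Apply the power rule term by term:
  d/dx(2x^2) = 4x
  d/dx(-4x) = -4
  d/dx(-10) = 0
p'(x) = 4x - 4


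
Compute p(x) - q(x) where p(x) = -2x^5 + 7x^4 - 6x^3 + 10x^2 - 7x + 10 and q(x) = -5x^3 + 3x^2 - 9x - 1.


Distribute the minus sign:
  (-2x^5 + 7x^4 - 6x^3 + 10x^2 - 7x + 10)
- (-5x^3 + 3x^2 - 9x - 1)
Negate second polynomial: 5x^3 - 3x^2 + 9x + 1
Add: -2x^5 + 7x^4 - x^3 + 7x^2 + 2x + 11


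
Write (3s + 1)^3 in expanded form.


Expand (3s + 1)^3 by repeated multiplication:
  (3s + 1)^2 = 9s^2 + 6s + 1
= 27s^3 + 27s^2 + 9s + 1


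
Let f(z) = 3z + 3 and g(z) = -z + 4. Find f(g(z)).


Substitute g(z) into f:
f(g(z)) = 3*(-z + 4) + 3
Expand and combine: -3z + 15


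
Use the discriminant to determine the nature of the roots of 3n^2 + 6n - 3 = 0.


D = b^2 - 4ac = (6)^2 - 4(3)(-3) = 36 + 36 = 72
Since D > 0: two distinct irrational roots


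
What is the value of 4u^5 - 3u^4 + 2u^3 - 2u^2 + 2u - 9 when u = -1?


Using direct substitution:
  4 * (-1)^5 = -4
  -3 * (-1)^4 = -3
  2 * (-1)^3 = -2
  -2 * (-1)^2 = -2
  2 * (-1)^1 = -2
  constant: -9
Sum = -4 - 3 - 2 - 2 - 2 - 9 = -22


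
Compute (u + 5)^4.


Expand (u + 5)^4 by repeated multiplication:
  (u + 5)^2 = u^2 + 10u + 25
  (u + 5)^3 = u^3 + 15u^2 + 75u + 125
= u^4 + 20u^3 + 150u^2 + 500u + 625


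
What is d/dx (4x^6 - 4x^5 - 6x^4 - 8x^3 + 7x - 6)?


Apply the power rule term by term:
  d/dx(4x^6) = 24x^5
  d/dx(-4x^5) = -20x^4
  d/dx(-6x^4) = -24x^3
  d/dx(-8x^3) = -24x^2
  d/dx(7x) = 7
  d/dx(-6) = 0
p'(x) = 24x^5 - 20x^4 - 24x^3 - 24x^2 + 7


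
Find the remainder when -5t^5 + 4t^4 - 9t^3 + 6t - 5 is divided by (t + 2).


By the Remainder Theorem, the remainder equals p(-2):
  -5*(-2)^5 = 160
  4*(-2)^4 = 64
  -9*(-2)^3 = 72
  0*(-2)^2 = 0
  6*(-2)^1 = -12
  constant: -5
Sum: 160 + 64 + 72 + 0 - 12 - 5 = 279


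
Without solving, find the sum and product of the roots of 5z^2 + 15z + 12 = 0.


For az^2+bz+c=0: sum = -b/a, product = c/a.
a=5, b=15, c=12
Sum = -(15)/5 = -3
Product = (12)/5 = 12/5


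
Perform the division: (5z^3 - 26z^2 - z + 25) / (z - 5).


(5z^3 - 26z^2 - z + 25) / (z - 5)
Step 1: 5z^2 * (z - 5) = 5z^3 - 25z^2; subtract.
Step 2: -z * (z - 5) = -z^2 + 5z; subtract.
Step 3: -6 * (z - 5) = -6z + 30; subtract.
Quotient: 5z^2 - z - 6, Remainder: -5


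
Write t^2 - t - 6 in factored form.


Roots satisfy r1 + r2 = -b/a = 1 and r1*r2 = c/a = -6.
So r1 = 3, r2 = -2.
t^2 - t - 6 = (t - r1)(t - r2) = (t - 3)(t + 2)


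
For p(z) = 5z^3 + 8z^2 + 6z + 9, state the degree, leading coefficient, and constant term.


Highest power of z is 3, with coefficient 5. Constant term is 9.
Degree = 3, leading coefficient = 5, constant term = 9


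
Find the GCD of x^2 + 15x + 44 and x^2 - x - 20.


Factor each:
  x^2 + 15x + 44 = (x + 4)(x + 11)
  x^2 - x - 20 = (x + 4)(x - 5)
Common monic factor: x + 4


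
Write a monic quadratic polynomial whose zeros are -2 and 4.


p(n) = (n + 2)(n - 4)
Expand: n^2 - 2n - 8


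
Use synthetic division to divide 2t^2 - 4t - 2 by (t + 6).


Synthetic division with c = -6. Coefficients: 2, -4, -2
Bring down 2.
  2 * -6 = -12; -12 - 4 = -16
  -16 * -6 = 96; 96 - 2 = 94
Quotient: 2t - 16, Remainder: 94


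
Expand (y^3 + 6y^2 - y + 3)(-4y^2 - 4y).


Distribute each term of the first polynomial:
  (y^3)(-4y^2 - 4y) = -4y^5 - 4y^4
  (6y^2)(-4y^2 - 4y) = -24y^4 - 24y^3
  (-y)(-4y^2 - 4y) = 4y^3 + 4y^2
  (3)(-4y^2 - 4y) = -12y^2 - 12y
Sum: -4y^5 - 28y^4 - 20y^3 - 8y^2 - 12y


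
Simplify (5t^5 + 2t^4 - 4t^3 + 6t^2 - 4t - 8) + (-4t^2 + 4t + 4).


Align terms by degree and add:
  5t^5 + 2t^4 - 4t^3 + 6t^2 - 4t - 8
  -4t^2 + 4t + 4
= 5t^5 + 2t^4 - 4t^3 + 2t^2 - 4


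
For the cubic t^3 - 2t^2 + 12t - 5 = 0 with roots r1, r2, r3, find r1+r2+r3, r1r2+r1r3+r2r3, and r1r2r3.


Monic cubic t^3+bt^2+ct+d=0: sum=-b, pairwise sum=c, product=-d.
b=-2, c=12, d=-5
r1+r2+r3 = 2
r1r2+r1r3+r2r3 = 12
r1r2r3 = 5


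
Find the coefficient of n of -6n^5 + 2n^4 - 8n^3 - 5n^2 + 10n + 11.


Read off the coefficient of n: 10


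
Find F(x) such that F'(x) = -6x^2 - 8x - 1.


Reverse power rule on each term:
  ∫ -6x^2 dx = -2x^3
  ∫ -8x dx = -4x^2
  ∫ -1 dx = -x
F(x) = -2x^3 - 4x^2 - x + C


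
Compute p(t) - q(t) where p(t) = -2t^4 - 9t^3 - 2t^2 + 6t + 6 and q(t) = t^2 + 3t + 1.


Distribute the minus sign:
  (-2t^4 - 9t^3 - 2t^2 + 6t + 6)
- (t^2 + 3t + 1)
Negate second polynomial: -t^2 - 3t - 1
Add: -2t^4 - 9t^3 - 3t^2 + 3t + 5


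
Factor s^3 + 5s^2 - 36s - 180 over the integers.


Try integer roots (divisors of -180). s=6: p(6)=0.
Divide out (s - 6): quotient is s^2 + 11s + 30.
Factor the quadratic: (s + 5)(s + 6)
Result: (s - 6)(s + 5)(s + 6)


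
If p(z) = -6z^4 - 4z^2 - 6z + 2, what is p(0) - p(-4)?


p(0) = 2
p(-4) = -1574
p(0) - p(-4) = 2 + 1574 = 1576


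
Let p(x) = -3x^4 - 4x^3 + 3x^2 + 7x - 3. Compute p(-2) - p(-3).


p(-2) = -21
p(-3) = -132
p(-2) - p(-3) = -21 + 132 = 111


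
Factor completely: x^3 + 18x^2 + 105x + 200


Try integer roots (divisors of 200). x=-5: p(-5)=0.
Divide out (x + 5): quotient is x^2 + 13x + 40.
Factor the quadratic: (x + 5)(x + 8)
Result: (x + 5)(x + 5)(x + 8)


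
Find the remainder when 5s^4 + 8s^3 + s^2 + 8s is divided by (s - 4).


By the Remainder Theorem, the remainder equals p(4):
  5*(4)^4 = 1280
  8*(4)^3 = 512
  1*(4)^2 = 16
  8*(4)^1 = 32
  constant: 0
Sum: 1280 + 512 + 16 + 32 + 0 = 1840


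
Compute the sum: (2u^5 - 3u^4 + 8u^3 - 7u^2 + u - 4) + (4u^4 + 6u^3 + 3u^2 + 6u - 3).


Align terms by degree and add:
  2u^5 - 3u^4 + 8u^3 - 7u^2 + u - 4
+ 4u^4 + 6u^3 + 3u^2 + 6u - 3
= 2u^5 + u^4 + 14u^3 - 4u^2 + 7u - 7


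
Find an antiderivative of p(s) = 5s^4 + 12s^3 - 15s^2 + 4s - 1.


Reverse power rule on each term:
  ∫ 5s^4 ds = s^5
  ∫ 12s^3 ds = 3s^4
  ∫ -15s^2 ds = -5s^3
  ∫ 4s ds = 2s^2
  ∫ -1 ds = -s
F(s) = s^5 + 3s^4 - 5s^3 + 2s^2 - s + C


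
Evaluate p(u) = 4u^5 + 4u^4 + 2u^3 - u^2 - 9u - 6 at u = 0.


Using direct substitution:
  4 * (0)^5 = 0
  4 * (0)^4 = 0
  2 * (0)^3 = 0
  -1 * (0)^2 = 0
  -9 * (0)^1 = 0
  constant: -6
Sum = 0 + 0 + 0 + 0 + 0 - 6 = -6


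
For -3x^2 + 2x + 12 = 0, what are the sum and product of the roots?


For ax^2+bx+c=0: sum = -b/a, product = c/a.
a=-3, b=2, c=12
Sum = -(2)/-3 = 2/3
Product = (12)/-3 = -4


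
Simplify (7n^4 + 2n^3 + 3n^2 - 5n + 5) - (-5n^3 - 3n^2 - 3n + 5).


Distribute the minus sign:
  (7n^4 + 2n^3 + 3n^2 - 5n + 5)
- (-5n^3 - 3n^2 - 3n + 5)
Negate second polynomial: 5n^3 + 3n^2 + 3n - 5
Add: 7n^4 + 7n^3 + 6n^2 - 2n


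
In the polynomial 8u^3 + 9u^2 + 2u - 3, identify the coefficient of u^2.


Read off the coefficient of u^2: 9


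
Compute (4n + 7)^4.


Expand (4n + 7)^4 by repeated multiplication:
  (4n + 7)^2 = 16n^2 + 56n + 49
  (4n + 7)^3 = 64n^3 + 336n^2 + 588n + 343
= 256n^4 + 1792n^3 + 4704n^2 + 5488n + 2401


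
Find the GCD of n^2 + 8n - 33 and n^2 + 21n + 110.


Factor each:
  n^2 + 8n - 33 = (n + 11)(n - 3)
  n^2 + 21n + 110 = (n + 11)(n + 10)
Common monic factor: n + 11


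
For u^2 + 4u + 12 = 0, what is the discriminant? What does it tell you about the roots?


D = b^2 - 4ac = (4)^2 - 4(1)(12) = 16 - 48 = -32
Since D < 0: two complex conjugate roots (no real roots)


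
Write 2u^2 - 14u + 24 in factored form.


Roots satisfy r1 + r2 = -b/a = 7 and r1*r2 = c/a = 12.
So r1 = 4, r2 = 3.
2u^2 - 14u + 24 = 2(u - r1)(u - r2) = 2(u - 4)(u - 3)


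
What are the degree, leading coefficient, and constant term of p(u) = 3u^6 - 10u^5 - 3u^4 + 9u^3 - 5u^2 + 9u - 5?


Highest power of u is 6, with coefficient 3. Constant term is -5.
Degree = 6, leading coefficient = 3, constant term = -5


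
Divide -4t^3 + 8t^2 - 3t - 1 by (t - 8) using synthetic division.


Synthetic division with c = 8. Coefficients: -4, 8, -3, -1
Bring down -4.
  -4 * 8 = -32; -32 + 8 = -24
  -24 * 8 = -192; -192 - 3 = -195
  -195 * 8 = -1560; -1560 - 1 = -1561
Quotient: -4t^2 - 24t - 195, Remainder: -1561


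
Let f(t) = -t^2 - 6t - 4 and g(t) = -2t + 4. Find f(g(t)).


Substitute g(t) into f:
f(g(t)) = -1*(-2t + 4)^2 + (-6)*(-2t + 4) + (-4)
(-2t + 4)^2 = 4t^2 - 16t + 16
Expand and combine: -4t^2 + 28t - 44


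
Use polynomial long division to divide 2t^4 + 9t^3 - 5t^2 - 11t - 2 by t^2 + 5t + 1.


(2t^4 + 9t^3 - 5t^2 - 11t - 2) / (t^2 + 5t + 1)
Step 1: 2t^2 * (t^2 + 5t + 1) = 2t^4 + 10t^3 + 2t^2; subtract.
Step 2: -t * (t^2 + 5t + 1) = -t^3 - 5t^2 - t; subtract.
Step 3: -2 * (t^2 + 5t + 1) = -2t^2 - 10t - 2; subtract.
Quotient: 2t^2 - t - 2, Remainder: 0


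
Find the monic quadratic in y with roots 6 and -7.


p(y) = (y - 6)(y + 7)
Expand: y^2 + y - 42


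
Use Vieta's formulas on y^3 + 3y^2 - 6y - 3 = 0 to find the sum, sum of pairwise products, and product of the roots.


Monic cubic y^3+by^2+cy+d=0: sum=-b, pairwise sum=c, product=-d.
b=3, c=-6, d=-3
r1+r2+r3 = -3
r1r2+r1r3+r2r3 = -6
r1r2r3 = 3


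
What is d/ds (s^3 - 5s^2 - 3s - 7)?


Apply the power rule term by term:
  d/ds(s^3) = 3s^2
  d/ds(-5s^2) = -10s
  d/ds(-3s) = -3
  d/ds(-7) = 0
p'(s) = 3s^2 - 10s - 3


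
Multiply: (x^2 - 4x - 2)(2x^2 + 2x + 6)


Distribute each term of the first polynomial:
  (x^2)(2x^2 + 2x + 6) = 2x^4 + 2x^3 + 6x^2
  (-4x)(2x^2 + 2x + 6) = -8x^3 - 8x^2 - 24x
  (-2)(2x^2 + 2x + 6) = -4x^2 - 4x - 12
Sum: 2x^4 - 6x^3 - 6x^2 - 28x - 12


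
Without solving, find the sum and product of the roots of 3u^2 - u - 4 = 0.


For au^2+bu+c=0: sum = -b/a, product = c/a.
a=3, b=-1, c=-4
Sum = -(-1)/3 = 1/3
Product = (-4)/3 = -4/3


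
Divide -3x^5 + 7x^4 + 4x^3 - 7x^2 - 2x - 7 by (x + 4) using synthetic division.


Synthetic division with c = -4. Coefficients: -3, 7, 4, -7, -2, -7
Bring down -3.
  -3 * -4 = 12; 12 + 7 = 19
  19 * -4 = -76; -76 + 4 = -72
  -72 * -4 = 288; 288 - 7 = 281
  281 * -4 = -1124; -1124 - 2 = -1126
  -1126 * -4 = 4504; 4504 - 7 = 4497
Quotient: -3x^4 + 19x^3 - 72x^2 + 281x - 1126, Remainder: 4497


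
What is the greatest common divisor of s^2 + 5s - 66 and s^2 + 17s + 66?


Factor each:
  s^2 + 5s - 66 = (s + 11)(s - 6)
  s^2 + 17s + 66 = (s + 11)(s + 6)
Common monic factor: s + 11


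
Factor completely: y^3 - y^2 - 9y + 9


Try integer roots (divisors of 9). y=1: p(1)=0.
Divide out (y - 1): quotient is y^2 - 9.
Factor the quadratic: (y + 3)(y - 3)
Result: (y - 1)(y + 3)(y - 3)


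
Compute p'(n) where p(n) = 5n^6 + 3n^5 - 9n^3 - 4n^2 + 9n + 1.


Apply the power rule term by term:
  d/dn(5n^6) = 30n^5
  d/dn(3n^5) = 15n^4
  d/dn(-9n^3) = -27n^2
  d/dn(-4n^2) = -8n
  d/dn(9n) = 9
  d/dn(1) = 0
p'(n) = 30n^5 + 15n^4 - 27n^2 - 8n + 9


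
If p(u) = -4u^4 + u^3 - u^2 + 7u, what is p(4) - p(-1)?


p(4) = -948
p(-1) = -13
p(4) - p(-1) = -948 + 13 = -935


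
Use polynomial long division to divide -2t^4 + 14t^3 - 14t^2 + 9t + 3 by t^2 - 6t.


(-2t^4 + 14t^3 - 14t^2 + 9t + 3) / (t^2 - 6t)
Step 1: -2t^2 * (t^2 - 6t) = -2t^4 + 12t^3; subtract.
Step 2: 2t * (t^2 - 6t) = 2t^3 - 12t^2; subtract.
Step 3: -2 * (t^2 - 6t) = -2t^2 + 12t; subtract.
Quotient: -2t^2 + 2t - 2, Remainder: -3t + 3


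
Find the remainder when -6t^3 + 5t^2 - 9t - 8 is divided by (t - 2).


By the Remainder Theorem, the remainder equals p(2):
  -6*(2)^3 = -48
  5*(2)^2 = 20
  -9*(2)^1 = -18
  constant: -8
Sum: -48 + 20 - 18 - 8 = -54


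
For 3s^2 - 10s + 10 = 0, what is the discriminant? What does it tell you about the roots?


D = b^2 - 4ac = (-10)^2 - 4(3)(10) = 100 - 120 = -20
Since D < 0: two complex conjugate roots (no real roots)


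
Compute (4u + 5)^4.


Expand (4u + 5)^4 by repeated multiplication:
  (4u + 5)^2 = 16u^2 + 40u + 25
  (4u + 5)^3 = 64u^3 + 240u^2 + 300u + 125
= 256u^4 + 1280u^3 + 2400u^2 + 2000u + 625


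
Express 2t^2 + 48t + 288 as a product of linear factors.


Roots satisfy r1 + r2 = -b/a = -24 and r1*r2 = c/a = 144.
So r1 = -12, r2 = -12.
2t^2 + 48t + 288 = 2(t - r1)(t - r2) = 2(t + 12)(t + 12)


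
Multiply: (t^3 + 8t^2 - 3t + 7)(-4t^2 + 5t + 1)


Distribute each term of the first polynomial:
  (t^3)(-4t^2 + 5t + 1) = -4t^5 + 5t^4 + t^3
  (8t^2)(-4t^2 + 5t + 1) = -32t^4 + 40t^3 + 8t^2
  (-3t)(-4t^2 + 5t + 1) = 12t^3 - 15t^2 - 3t
  (7)(-4t^2 + 5t + 1) = -28t^2 + 35t + 7
Sum: -4t^5 - 27t^4 + 53t^3 - 35t^2 + 32t + 7


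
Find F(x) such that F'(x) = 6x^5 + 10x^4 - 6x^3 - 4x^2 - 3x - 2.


Reverse power rule on each term:
  ∫ 6x^5 dx = x^6
  ∫ 10x^4 dx = 2x^5
  ∫ -6x^3 dx = -(3/2)x^4
  ∫ -4x^2 dx = -(4/3)x^3
  ∫ -3x dx = -(3/2)x^2
  ∫ -2 dx = -2x
F(x) = x^6 + 2x^5 - (3/2)x^4 - (4/3)x^3 - (3/2)x^2 - 2x + C


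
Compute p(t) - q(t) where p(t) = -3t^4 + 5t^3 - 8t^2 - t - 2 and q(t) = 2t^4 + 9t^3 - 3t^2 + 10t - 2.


Distribute the minus sign:
  (-3t^4 + 5t^3 - 8t^2 - t - 2)
- (2t^4 + 9t^3 - 3t^2 + 10t - 2)
Negate second polynomial: -2t^4 - 9t^3 + 3t^2 - 10t + 2
Add: -5t^4 - 4t^3 - 5t^2 - 11t


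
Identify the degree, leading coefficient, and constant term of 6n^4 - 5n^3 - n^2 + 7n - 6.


Highest power of n is 4, with coefficient 6. Constant term is -6.
Degree = 4, leading coefficient = 6, constant term = -6


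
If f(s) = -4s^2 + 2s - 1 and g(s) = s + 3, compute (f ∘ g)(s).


Substitute g(s) into f:
f(g(s)) = -4*(s + 3)^2 + 2*(s + 3) + (-1)
(s + 3)^2 = s^2 + 6s + 9
Expand and combine: -4s^2 - 22s - 31


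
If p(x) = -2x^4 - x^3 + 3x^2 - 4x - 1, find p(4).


Using direct substitution:
  -2 * (4)^4 = -512
  -1 * (4)^3 = -64
  3 * (4)^2 = 48
  -4 * (4)^1 = -16
  constant: -1
Sum = -512 - 64 + 48 - 16 - 1 = -545


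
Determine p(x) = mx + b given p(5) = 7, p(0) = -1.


p(x) = mx + b. Using p(5)=7, p(0)=-1:
m = (7 + 1)/(5) = 8/5 = 8/5
b = 7 - m*(5) = 7 - 8 = -1
p(x) = (8/5)x - 1


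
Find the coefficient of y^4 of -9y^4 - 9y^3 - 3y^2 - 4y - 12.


Read off the coefficient of y^4: -9


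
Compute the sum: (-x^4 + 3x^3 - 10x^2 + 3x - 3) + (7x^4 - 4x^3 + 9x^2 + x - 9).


Align terms by degree and add:
  -x^4 + 3x^3 - 10x^2 + 3x - 3
+ 7x^4 - 4x^3 + 9x^2 + x - 9
= 6x^4 - x^3 - x^2 + 4x - 12


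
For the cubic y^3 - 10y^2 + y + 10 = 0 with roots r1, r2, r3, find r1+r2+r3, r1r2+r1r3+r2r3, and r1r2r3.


Monic cubic y^3+by^2+cy+d=0: sum=-b, pairwise sum=c, product=-d.
b=-10, c=1, d=10
r1+r2+r3 = 10
r1r2+r1r3+r2r3 = 1
r1r2r3 = -10


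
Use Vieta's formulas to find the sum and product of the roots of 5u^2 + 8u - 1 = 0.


For au^2+bu+c=0: sum = -b/a, product = c/a.
a=5, b=8, c=-1
Sum = -(8)/5 = -8/5
Product = (-1)/5 = -1/5


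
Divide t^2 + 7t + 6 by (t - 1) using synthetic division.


Synthetic division with c = 1. Coefficients: 1, 7, 6
Bring down 1.
  1 * 1 = 1; 1 + 7 = 8
  8 * 1 = 8; 8 + 6 = 14
Quotient: t + 8, Remainder: 14


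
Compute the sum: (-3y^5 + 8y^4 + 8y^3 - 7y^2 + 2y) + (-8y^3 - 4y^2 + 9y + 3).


Align terms by degree and add:
  -3y^5 + 8y^4 + 8y^3 - 7y^2 + 2y
  -8y^3 - 4y^2 + 9y + 3
= -3y^5 + 8y^4 - 11y^2 + 11y + 3


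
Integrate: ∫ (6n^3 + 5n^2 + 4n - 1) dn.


Reverse power rule on each term:
  ∫ 6n^3 dn = (3/2)n^4
  ∫ 5n^2 dn = (5/3)n^3
  ∫ 4n dn = 2n^2
  ∫ -1 dn = -n
F(n) = (3/2)n^4 + (5/3)n^3 + 2n^2 - n + C


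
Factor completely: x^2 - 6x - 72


Roots satisfy r1 + r2 = -b/a = 6 and r1*r2 = c/a = -72.
So r1 = 12, r2 = -6.
x^2 - 6x - 72 = (x - r1)(x - r2) = (x - 12)(x + 6)


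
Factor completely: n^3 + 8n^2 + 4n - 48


Try integer roots (divisors of -48). n=-4: p(-4)=0.
Divide out (n + 4): quotient is n^2 + 4n - 12.
Factor the quadratic: (n - 2)(n + 6)
Result: (n + 4)(n - 2)(n + 6)


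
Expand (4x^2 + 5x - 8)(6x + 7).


Distribute each term of the first polynomial:
  (4x^2)(6x + 7) = 24x^3 + 28x^2
  (5x)(6x + 7) = 30x^2 + 35x
  (-8)(6x + 7) = -48x - 56
Sum: 24x^3 + 58x^2 - 13x - 56


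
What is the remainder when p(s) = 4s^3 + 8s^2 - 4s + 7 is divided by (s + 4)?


By the Remainder Theorem, the remainder equals p(-4):
  4*(-4)^3 = -256
  8*(-4)^2 = 128
  -4*(-4)^1 = 16
  constant: 7
Sum: -256 + 128 + 16 + 7 = -105


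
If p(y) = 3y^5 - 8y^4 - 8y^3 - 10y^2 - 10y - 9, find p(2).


Using direct substitution:
  3 * (2)^5 = 96
  -8 * (2)^4 = -128
  -8 * (2)^3 = -64
  -10 * (2)^2 = -40
  -10 * (2)^1 = -20
  constant: -9
Sum = 96 - 128 - 64 - 40 - 20 - 9 = -165


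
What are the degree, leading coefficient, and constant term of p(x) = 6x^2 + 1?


Highest power of x is 2, with coefficient 6. Constant term is 1.
Degree = 2, leading coefficient = 6, constant term = 1


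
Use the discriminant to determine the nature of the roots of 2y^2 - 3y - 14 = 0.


D = b^2 - 4ac = (-3)^2 - 4(2)(-14) = 9 + 112 = 121
Since D > 0: two distinct rational roots


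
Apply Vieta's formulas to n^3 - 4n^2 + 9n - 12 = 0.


Monic cubic n^3+bn^2+cn+d=0: sum=-b, pairwise sum=c, product=-d.
b=-4, c=9, d=-12
r1+r2+r3 = 4
r1r2+r1r3+r2r3 = 9
r1r2r3 = 12


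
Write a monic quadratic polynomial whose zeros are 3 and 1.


p(x) = (x - 3)(x - 1)
Expand: x^2 - 4x + 3


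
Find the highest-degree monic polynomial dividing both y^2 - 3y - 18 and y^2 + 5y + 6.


Factor each:
  y^2 - 3y - 18 = (y + 3)(y - 6)
  y^2 + 5y + 6 = (y + 3)(y + 2)
Common monic factor: y + 3


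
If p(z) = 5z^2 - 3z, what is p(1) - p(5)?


p(1) = 2
p(5) = 110
p(1) - p(5) = 2 - 110 = -108


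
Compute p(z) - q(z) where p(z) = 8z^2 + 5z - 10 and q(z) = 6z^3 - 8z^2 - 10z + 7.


Distribute the minus sign:
  (8z^2 + 5z - 10)
- (6z^3 - 8z^2 - 10z + 7)
Negate second polynomial: -6z^3 + 8z^2 + 10z - 7
Add: -6z^3 + 16z^2 + 15z - 17


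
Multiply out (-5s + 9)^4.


Expand (-5s + 9)^4 by repeated multiplication:
  (-5s + 9)^2 = 25s^2 - 90s + 81
  (-5s + 9)^3 = -125s^3 + 675s^2 - 1215s + 729
= 625s^4 - 4500s^3 + 12150s^2 - 14580s + 6561


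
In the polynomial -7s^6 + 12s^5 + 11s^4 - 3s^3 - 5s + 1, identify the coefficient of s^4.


Read off the coefficient of s^4: 11


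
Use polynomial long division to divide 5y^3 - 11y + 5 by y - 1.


(5y^3 - 11y + 5) / (y - 1)
Step 1: 5y^2 * (y - 1) = 5y^3 - 5y^2; subtract.
Step 2: 5y * (y - 1) = 5y^2 - 5y; subtract.
Step 3: -6 * (y - 1) = -6y + 6; subtract.
Quotient: 5y^2 + 5y - 6, Remainder: -1


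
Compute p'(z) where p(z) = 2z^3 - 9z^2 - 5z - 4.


Apply the power rule term by term:
  d/dz(2z^3) = 6z^2
  d/dz(-9z^2) = -18z
  d/dz(-5z) = -5
  d/dz(-4) = 0
p'(z) = 6z^2 - 18z - 5


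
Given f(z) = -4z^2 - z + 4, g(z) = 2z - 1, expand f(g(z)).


Substitute g(z) into f:
f(g(z)) = -4*(2z - 1)^2 + (-1)*(2z - 1) + 4
(2z - 1)^2 = 4z^2 - 4z + 1
Expand and combine: -16z^2 + 14z + 1


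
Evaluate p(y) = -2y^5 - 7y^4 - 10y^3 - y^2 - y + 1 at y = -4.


Using direct substitution:
  -2 * (-4)^5 = 2048
  -7 * (-4)^4 = -1792
  -10 * (-4)^3 = 640
  -1 * (-4)^2 = -16
  -1 * (-4)^1 = 4
  constant: 1
Sum = 2048 - 1792 + 640 - 16 + 4 + 1 = 885


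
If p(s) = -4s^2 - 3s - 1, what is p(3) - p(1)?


p(3) = -46
p(1) = -8
p(3) - p(1) = -46 + 8 = -38


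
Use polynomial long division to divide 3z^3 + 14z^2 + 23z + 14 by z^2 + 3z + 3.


(3z^3 + 14z^2 + 23z + 14) / (z^2 + 3z + 3)
Step 1: 3z * (z^2 + 3z + 3) = 3z^3 + 9z^2 + 9z; subtract.
Step 2: 5 * (z^2 + 3z + 3) = 5z^2 + 15z + 15; subtract.
Quotient: 3z + 5, Remainder: -z - 1


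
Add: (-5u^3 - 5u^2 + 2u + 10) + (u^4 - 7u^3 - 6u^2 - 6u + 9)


Align terms by degree and add:
  -5u^3 - 5u^2 + 2u + 10
+ u^4 - 7u^3 - 6u^2 - 6u + 9
= u^4 - 12u^3 - 11u^2 - 4u + 19


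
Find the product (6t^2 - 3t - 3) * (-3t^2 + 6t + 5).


Distribute each term of the first polynomial:
  (6t^2)(-3t^2 + 6t + 5) = -18t^4 + 36t^3 + 30t^2
  (-3t)(-3t^2 + 6t + 5) = 9t^3 - 18t^2 - 15t
  (-3)(-3t^2 + 6t + 5) = 9t^2 - 18t - 15
Sum: -18t^4 + 45t^3 + 21t^2 - 33t - 15


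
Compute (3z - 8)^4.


Expand (3z - 8)^4 by repeated multiplication:
  (3z - 8)^2 = 9z^2 - 48z + 64
  (3z - 8)^3 = 27z^3 - 216z^2 + 576z - 512
= 81z^4 - 864z^3 + 3456z^2 - 6144z + 4096


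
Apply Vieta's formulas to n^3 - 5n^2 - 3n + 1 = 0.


Monic cubic n^3+bn^2+cn+d=0: sum=-b, pairwise sum=c, product=-d.
b=-5, c=-3, d=1
r1+r2+r3 = 5
r1r2+r1r3+r2r3 = -3
r1r2r3 = -1


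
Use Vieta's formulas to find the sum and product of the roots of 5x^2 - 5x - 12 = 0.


For ax^2+bx+c=0: sum = -b/a, product = c/a.
a=5, b=-5, c=-12
Sum = -(-5)/5 = 1
Product = (-12)/5 = -12/5


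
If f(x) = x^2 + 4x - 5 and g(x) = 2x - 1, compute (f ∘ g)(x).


Substitute g(x) into f:
f(g(x)) = 1*(2x - 1)^2 + 4*(2x - 1) + (-5)
(2x - 1)^2 = 4x^2 - 4x + 1
Expand and combine: 4x^2 + 4x - 8


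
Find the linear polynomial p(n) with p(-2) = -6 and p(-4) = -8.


p(n) = mn + b. Using p(-2)=-6, p(-4)=-8:
m = (-6 + 8)/(-2 + 4) = 2/2 = 1
b = -6 - m*(-2) = -6 + 2 = -4
p(n) = n - 4


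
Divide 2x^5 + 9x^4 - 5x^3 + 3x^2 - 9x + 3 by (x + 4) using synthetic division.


Synthetic division with c = -4. Coefficients: 2, 9, -5, 3, -9, 3
Bring down 2.
  2 * -4 = -8; -8 + 9 = 1
  1 * -4 = -4; -4 - 5 = -9
  -9 * -4 = 36; 36 + 3 = 39
  39 * -4 = -156; -156 - 9 = -165
  -165 * -4 = 660; 660 + 3 = 663
Quotient: 2x^4 + x^3 - 9x^2 + 39x - 165, Remainder: 663


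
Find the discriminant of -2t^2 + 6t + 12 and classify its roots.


D = b^2 - 4ac = (6)^2 - 4(-2)(12) = 36 + 96 = 132
Since D > 0: two distinct irrational roots


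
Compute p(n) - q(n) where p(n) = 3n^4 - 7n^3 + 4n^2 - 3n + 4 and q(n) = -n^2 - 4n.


Distribute the minus sign:
  (3n^4 - 7n^3 + 4n^2 - 3n + 4)
- (-n^2 - 4n)
Negate second polynomial: n^2 + 4n
Add: 3n^4 - 7n^3 + 5n^2 + n + 4


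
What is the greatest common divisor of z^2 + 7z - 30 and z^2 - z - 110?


Factor each:
  z^2 + 7z - 30 = (z + 10)(z - 3)
  z^2 - z - 110 = (z + 10)(z - 11)
Common monic factor: z + 10


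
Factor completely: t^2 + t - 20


Roots satisfy r1 + r2 = -b/a = -1 and r1*r2 = c/a = -20.
So r1 = -5, r2 = 4.
t^2 + t - 20 = (t - r1)(t - r2) = (t + 5)(t - 4)


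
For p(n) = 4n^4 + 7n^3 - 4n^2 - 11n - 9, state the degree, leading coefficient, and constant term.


Highest power of n is 4, with coefficient 4. Constant term is -9.
Degree = 4, leading coefficient = 4, constant term = -9


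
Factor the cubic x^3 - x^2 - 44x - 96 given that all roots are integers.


Try integer roots (divisors of -96). x=-3: p(-3)=0.
Divide out (x + 3): quotient is x^2 - 4x - 32.
Factor the quadratic: (x + 4)(x - 8)
Result: (x + 3)(x + 4)(x - 8)


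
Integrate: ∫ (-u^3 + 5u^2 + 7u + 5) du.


Reverse power rule on each term:
  ∫ -u^3 du = -(1/4)u^4
  ∫ 5u^2 du = (5/3)u^3
  ∫ 7u du = (7/2)u^2
  ∫ 5 du = 5u
F(u) = -(1/4)u^4 + (5/3)u^3 + (7/2)u^2 + 5u + C


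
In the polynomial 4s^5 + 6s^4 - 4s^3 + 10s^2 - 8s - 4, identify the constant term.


Read off the constant term: -4


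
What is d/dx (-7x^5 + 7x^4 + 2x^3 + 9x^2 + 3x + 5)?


Apply the power rule term by term:
  d/dx(-7x^5) = -35x^4
  d/dx(7x^4) = 28x^3
  d/dx(2x^3) = 6x^2
  d/dx(9x^2) = 18x
  d/dx(3x) = 3
  d/dx(5) = 0
p'(x) = -35x^4 + 28x^3 + 6x^2 + 18x + 3


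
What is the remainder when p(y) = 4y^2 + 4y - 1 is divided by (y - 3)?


By the Remainder Theorem, the remainder equals p(3):
  4*(3)^2 = 36
  4*(3)^1 = 12
  constant: -1
Sum: 36 + 12 - 1 = 47


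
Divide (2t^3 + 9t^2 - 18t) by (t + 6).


(2t^3 + 9t^2 - 18t) / (t + 6)
Step 1: 2t^2 * (t + 6) = 2t^3 + 12t^2; subtract.
Step 2: -3t * (t + 6) = -3t^2 - 18t; subtract.
Step 3: 0 * (t + 6) = 0; subtract.
Quotient: 2t^2 - 3t, Remainder: 0


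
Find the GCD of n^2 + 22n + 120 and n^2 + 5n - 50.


Factor each:
  n^2 + 22n + 120 = (n + 10)(n + 12)
  n^2 + 5n - 50 = (n + 10)(n - 5)
Common monic factor: n + 10


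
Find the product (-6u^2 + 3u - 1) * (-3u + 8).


Distribute each term of the first polynomial:
  (-6u^2)(-3u + 8) = 18u^3 - 48u^2
  (3u)(-3u + 8) = -9u^2 + 24u
  (-1)(-3u + 8) = 3u - 8
Sum: 18u^3 - 57u^2 + 27u - 8


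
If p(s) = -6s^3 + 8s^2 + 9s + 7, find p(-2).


Using direct substitution:
  -6 * (-2)^3 = 48
  8 * (-2)^2 = 32
  9 * (-2)^1 = -18
  constant: 7
Sum = 48 + 32 - 18 + 7 = 69


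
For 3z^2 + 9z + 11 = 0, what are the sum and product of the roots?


For az^2+bz+c=0: sum = -b/a, product = c/a.
a=3, b=9, c=11
Sum = -(9)/3 = -3
Product = (11)/3 = 11/3


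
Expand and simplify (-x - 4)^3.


Expand (-x - 4)^3 by repeated multiplication:
  (-x - 4)^2 = x^2 + 8x + 16
= -x^3 - 12x^2 - 48x - 64


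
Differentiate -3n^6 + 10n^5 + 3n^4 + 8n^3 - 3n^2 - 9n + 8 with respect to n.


Apply the power rule term by term:
  d/dn(-3n^6) = -18n^5
  d/dn(10n^5) = 50n^4
  d/dn(3n^4) = 12n^3
  d/dn(8n^3) = 24n^2
  d/dn(-3n^2) = -6n
  d/dn(-9n) = -9
  d/dn(8) = 0
p'(n) = -18n^5 + 50n^4 + 12n^3 + 24n^2 - 6n - 9


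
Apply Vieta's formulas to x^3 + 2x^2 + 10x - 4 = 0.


Monic cubic x^3+bx^2+cx+d=0: sum=-b, pairwise sum=c, product=-d.
b=2, c=10, d=-4
r1+r2+r3 = -2
r1r2+r1r3+r2r3 = 10
r1r2r3 = 4


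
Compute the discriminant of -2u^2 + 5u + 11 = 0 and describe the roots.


D = b^2 - 4ac = (5)^2 - 4(-2)(11) = 25 + 88 = 113
Since D > 0: two distinct irrational roots


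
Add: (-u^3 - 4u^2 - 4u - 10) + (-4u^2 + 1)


Align terms by degree and add:
  -u^3 - 4u^2 - 4u - 10
  -4u^2 + 1
= -u^3 - 8u^2 - 4u - 9


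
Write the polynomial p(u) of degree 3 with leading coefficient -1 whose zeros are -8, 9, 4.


p(u) = -(u + 8)(u - 9)(u - 4)
Expand: -u^3 + 5u^2 + 68u - 288


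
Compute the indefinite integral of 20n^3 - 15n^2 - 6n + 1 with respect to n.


Reverse power rule on each term:
  ∫ 20n^3 dn = 5n^4
  ∫ -15n^2 dn = -5n^3
  ∫ -6n dn = -3n^2
  ∫ 1 dn = n
F(n) = 5n^4 - 5n^3 - 3n^2 + n + C


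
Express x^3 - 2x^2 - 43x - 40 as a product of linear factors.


Try integer roots (divisors of -40). x=-1: p(-1)=0.
Divide out (x + 1): quotient is x^2 - 3x - 40.
Factor the quadratic: (x + 5)(x - 8)
Result: (x + 1)(x + 5)(x - 8)
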